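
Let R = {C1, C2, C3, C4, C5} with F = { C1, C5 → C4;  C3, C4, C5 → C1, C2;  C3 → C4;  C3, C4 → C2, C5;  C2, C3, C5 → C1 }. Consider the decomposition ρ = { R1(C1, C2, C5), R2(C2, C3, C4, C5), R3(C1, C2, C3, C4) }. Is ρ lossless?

Yes

Chase test. Columns are C1, C2, C3, C4, C5; row i has aⱼ where attribute j ∈ Ri, else bᵢⱼ.
Initial tableau (one row per fragment):
  row 1: a1 a2 b13 b14 a5
  row 2: b21 a2 a3 a4 a5
  row 3: a1 a2 a3 a4 b35
Rows 2 and 3 agree on C3, C4; apply C3, C4→C2, C5 and equate their C2, C5 entries.
Rows 2 and 3 agree on C2, C3, C5; apply C2, C3, C5→C1 and equate their C1 entries.
Rows 1 and 2 agree on C1, C5; apply C1, C5→C4 and equate their C4 entries.
Row 2 is now all distinguished symbols — the join is lossless.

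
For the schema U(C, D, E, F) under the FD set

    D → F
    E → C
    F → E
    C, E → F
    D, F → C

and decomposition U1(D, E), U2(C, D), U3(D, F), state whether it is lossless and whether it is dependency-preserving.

lossless but not dependency-preserving

Lossless test (chase): Rows 1 and 2 agree on D; apply D→F and equate their F entries. Rows 1 and 3 agree on D; apply D→F and equate their F entries. Rows 1 and 2 agree on F; apply F→E and equate their E entries. Rows 1 and 3 agree on F; apply F→E and equate their E entries. Rows 1 and 2 agree on D, F; apply D, F→C and equate their C entries. Rows 1 and 3 agree on D, F; apply D, F→C and equate their C entries. Row 1 is now all distinguished symbols — the join is lossless.
Dependency preservation: the restricted closure of {E} across the fragments never reaches {C}, so E → C cannot be enforced without a join — not preserved.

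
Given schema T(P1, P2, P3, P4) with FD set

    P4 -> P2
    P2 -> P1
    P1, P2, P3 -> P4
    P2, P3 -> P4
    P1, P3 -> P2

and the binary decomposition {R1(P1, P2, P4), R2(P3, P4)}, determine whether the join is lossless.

Common attributes: R1 ∩ R2 = {P4}.
Closure of {P4}: P4 → P2 applies, adding P2; P2 → P1 applies, adding P1. So (P4)⁺ = {P1, P2, P4}.
This closure contains every attribute of R1, so R1 ∩ R2 → R1. The join is lossless.

Yes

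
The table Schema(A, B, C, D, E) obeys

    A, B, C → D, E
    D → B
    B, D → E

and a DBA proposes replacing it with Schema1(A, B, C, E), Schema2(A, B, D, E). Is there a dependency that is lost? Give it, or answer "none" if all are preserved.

Check A, B, C → D, E: no single fragment contains all of {A, B, C, D, E}, and the restricted closure of {A, B, C} across the fragments never reaches {D, E}.
D → B is preserved.
B, D → E is preserved.

A, B, C → D, E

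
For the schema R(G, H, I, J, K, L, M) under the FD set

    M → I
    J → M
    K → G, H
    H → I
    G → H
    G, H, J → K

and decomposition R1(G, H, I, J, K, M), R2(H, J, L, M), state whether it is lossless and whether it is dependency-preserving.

lossy but dependency-preserving

Lossless test: (H, J, M)⁺ = {H, I, J, M}, which is a superkey of neither fragment — lossy.
Dependency preservation: every FD's attributes lie within a single fragment, so each can be enforced locally — preserved.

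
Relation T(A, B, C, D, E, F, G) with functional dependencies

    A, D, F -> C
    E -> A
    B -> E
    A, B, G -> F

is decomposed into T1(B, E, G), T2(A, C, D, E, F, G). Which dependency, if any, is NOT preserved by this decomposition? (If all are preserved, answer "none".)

Check A, B, G → F: no single fragment contains all of {A, B, F, G}, and the restricted closure of {A, B, G} across the fragments never reaches {F}.
A, D, F → C is preserved.
E → A is preserved.
B → E is preserved.

A, B, G -> F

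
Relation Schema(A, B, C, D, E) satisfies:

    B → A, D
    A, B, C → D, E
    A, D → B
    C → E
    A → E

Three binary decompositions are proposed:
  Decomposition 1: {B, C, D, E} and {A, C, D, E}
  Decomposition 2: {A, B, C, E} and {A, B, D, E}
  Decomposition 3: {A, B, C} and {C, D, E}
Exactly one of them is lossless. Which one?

Decomposition 2

Decomposition 1: common = {C, D, E}, closure = {C, D, E} → lossy.
Decomposition 2: common = {A, B, E}, closure = {A, B, D, E} → lossless.
Decomposition 3: common = {C}, closure = {C, E} → lossy.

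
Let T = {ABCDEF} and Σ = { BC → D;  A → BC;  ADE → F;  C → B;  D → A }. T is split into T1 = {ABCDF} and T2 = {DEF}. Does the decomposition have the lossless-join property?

Yes

Common attributes: T1 ∩ T2 = {DF}.
Closure of {DF}: D → A applies, adding A; A → BC applies, adding BC. So (DF)⁺ = {ABCDF}.
This closure contains every attribute of T1, so T1 ∩ T2 → T1. The join is lossless.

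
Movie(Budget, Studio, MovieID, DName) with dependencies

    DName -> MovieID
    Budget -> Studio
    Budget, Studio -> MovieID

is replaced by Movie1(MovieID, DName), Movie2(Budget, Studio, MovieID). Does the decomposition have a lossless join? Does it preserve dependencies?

lossy but dependency-preserving

Lossless test: (MovieID)⁺ = {MovieID}, which is a superkey of neither fragment — lossy.
Dependency preservation: every FD's attributes lie within a single fragment, so each can be enforced locally — preserved.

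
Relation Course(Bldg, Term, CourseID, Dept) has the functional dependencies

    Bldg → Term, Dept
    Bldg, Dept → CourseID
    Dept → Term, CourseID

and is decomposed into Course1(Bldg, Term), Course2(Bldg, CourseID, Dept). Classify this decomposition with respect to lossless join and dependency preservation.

lossless but not dependency-preserving

Lossless test: (Bldg)⁺ = {Bldg, Term, CourseID, Dept}, which contains all of one fragment — lossless.
Dependency preservation: the restricted closure of {Dept} across the fragments never reaches {Term, CourseID}, so Dept → Term, CourseID cannot be enforced without a join — not preserved.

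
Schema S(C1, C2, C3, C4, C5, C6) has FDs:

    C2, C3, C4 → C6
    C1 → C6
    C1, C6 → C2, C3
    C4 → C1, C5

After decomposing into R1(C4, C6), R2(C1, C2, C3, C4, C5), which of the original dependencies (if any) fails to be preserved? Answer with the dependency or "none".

Check C1 → C6: no single fragment contains all of {C1, C6}, and the restricted closure of {C1} across the fragments never reaches {C6}.
C2, C3, C4 → C6 is preserved.
C1, C6 → C2, C3 is preserved.
C4 → C1, C5 is preserved.

C1 → C6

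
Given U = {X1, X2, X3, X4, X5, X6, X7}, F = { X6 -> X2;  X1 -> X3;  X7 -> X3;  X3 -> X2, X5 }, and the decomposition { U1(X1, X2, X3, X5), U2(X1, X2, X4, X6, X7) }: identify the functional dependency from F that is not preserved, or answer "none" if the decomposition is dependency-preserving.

X7 -> X3

Check X7 → X3: no single fragment contains all of {X3, X7}, and the restricted closure of {X7} across the fragments never reaches {X3}.
X6 → X2 is preserved.
X1 → X3 is preserved.
X3 → X2, X5 is preserved.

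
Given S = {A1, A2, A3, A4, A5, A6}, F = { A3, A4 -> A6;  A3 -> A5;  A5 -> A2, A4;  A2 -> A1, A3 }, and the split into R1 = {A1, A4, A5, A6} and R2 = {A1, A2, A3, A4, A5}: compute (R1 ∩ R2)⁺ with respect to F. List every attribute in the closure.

R1 ∩ R2 = {A1, A4, A5}.
A5 → A2, A4 applies, adding A2
A2 → A1, A3 applies, adding A3
A3, A4 → A6 applies, adding A6
Closure: {A1, A2, A3, A4, A5, A6}.

A1, A2, A3, A4, A5, A6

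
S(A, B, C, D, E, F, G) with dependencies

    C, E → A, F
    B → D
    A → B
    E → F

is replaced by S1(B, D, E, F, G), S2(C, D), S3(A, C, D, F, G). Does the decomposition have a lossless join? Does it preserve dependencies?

lossy and not dependency-preserving

Lossless test (chase): applying each FD to every pair of rows produces no changes in the tableau, so no row becomes fully distinguished — the join is lossy.
Dependency preservation: the restricted closure of {C, E} across the fragments never reaches {A, F}, so C, E → A, F cannot be enforced without a join — not preserved.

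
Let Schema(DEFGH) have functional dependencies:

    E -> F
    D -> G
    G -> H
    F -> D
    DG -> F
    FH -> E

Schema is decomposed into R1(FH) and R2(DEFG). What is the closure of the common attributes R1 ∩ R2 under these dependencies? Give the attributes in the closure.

R1 ∩ R2 = {F}.
F → D applies, adding D
D → G applies, adding G
G → H applies, adding H
FH → E applies, adding E
Closure: {DEFGH}.

DEFGH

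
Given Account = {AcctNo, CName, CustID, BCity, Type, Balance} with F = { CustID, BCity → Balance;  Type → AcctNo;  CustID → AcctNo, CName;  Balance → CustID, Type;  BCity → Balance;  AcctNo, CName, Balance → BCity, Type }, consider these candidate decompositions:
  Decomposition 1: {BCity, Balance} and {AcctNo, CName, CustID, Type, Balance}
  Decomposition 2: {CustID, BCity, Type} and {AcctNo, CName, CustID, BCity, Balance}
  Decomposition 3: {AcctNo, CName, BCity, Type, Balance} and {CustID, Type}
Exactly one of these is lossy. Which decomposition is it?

Decomposition 1: common = {Balance}, closure = {AcctNo, CName, CustID, BCity, Type, Balance} → lossless.
Decomposition 2: common = {CustID, BCity}, closure = {AcctNo, CName, CustID, BCity, Type, Balance} → lossless.
Decomposition 3: common = {Type}, closure = {AcctNo, Type} → lossy.

Decomposition 3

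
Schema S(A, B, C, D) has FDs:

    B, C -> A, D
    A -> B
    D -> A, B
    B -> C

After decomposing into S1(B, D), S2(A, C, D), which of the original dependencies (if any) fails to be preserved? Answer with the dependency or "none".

none

B, C → A, D: restricted closure across fragments reaches A, D.
A → B: restricted closure across fragments reaches B.
D → A, B: restricted closure across fragments reaches A, B.
B → C: restricted closure across fragments reaches C.
Every dependency is enforceable on the fragments, so the decomposition is dependency-preserving.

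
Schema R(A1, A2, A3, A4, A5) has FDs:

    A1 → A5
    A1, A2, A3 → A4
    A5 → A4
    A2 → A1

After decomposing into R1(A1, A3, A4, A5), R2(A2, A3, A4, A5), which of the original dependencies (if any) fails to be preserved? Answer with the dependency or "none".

A2 → A1

Check A2 → A1: no single fragment contains all of {A1, A2}, and the restricted closure of {A2} across the fragments never reaches {A1}.
A1 → A5 is preserved.
A1, A2, A3 → A4 is preserved.
A5 → A4 is preserved.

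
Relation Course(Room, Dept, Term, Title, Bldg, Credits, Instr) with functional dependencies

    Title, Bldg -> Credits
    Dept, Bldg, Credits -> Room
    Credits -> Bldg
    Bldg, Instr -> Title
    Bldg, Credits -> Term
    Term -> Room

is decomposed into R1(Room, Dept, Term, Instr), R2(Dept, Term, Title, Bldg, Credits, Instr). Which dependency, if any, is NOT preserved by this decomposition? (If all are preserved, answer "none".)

Title, Bldg → Credits lies within R2.
Dept, Bldg, Credits → Room: restricted closure across fragments reaches Room.
Credits → Bldg lies within R2.
Bldg, Instr → Title lies within R2.
Bldg, Credits → Term lies within R2.
Term → Room lies within R1.
Every dependency is enforceable on the fragments, so the decomposition is dependency-preserving.

none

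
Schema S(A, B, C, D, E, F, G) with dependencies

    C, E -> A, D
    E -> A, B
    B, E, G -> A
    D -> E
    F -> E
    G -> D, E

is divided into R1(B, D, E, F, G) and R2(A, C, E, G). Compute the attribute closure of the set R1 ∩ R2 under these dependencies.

R1 ∩ R2 = {E, G}.
E → A, B applies, adding A, B
G → D, E applies, adding D
Closure: {A, B, D, E, G}.

A, B, D, E, G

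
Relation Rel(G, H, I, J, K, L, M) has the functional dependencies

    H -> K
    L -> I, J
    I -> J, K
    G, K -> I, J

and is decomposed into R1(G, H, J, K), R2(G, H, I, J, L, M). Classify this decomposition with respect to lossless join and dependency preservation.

lossless but not dependency-preserving

Lossless test: (G, H, J)⁺ = {G, H, I, J, K}, which contains all of one fragment — lossless.
Dependency preservation: the restricted closure of {I} across the fragments never reaches {J, K}, so I → J, K cannot be enforced without a join — not preserved.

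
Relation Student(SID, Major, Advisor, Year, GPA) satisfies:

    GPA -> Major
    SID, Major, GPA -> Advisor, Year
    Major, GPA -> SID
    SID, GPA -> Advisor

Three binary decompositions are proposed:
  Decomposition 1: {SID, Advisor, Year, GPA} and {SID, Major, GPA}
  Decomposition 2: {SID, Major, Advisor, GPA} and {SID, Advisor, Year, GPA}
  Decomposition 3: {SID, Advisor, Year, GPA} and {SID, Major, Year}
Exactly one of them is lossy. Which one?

Decomposition 3

Decomposition 1: common = {SID, GPA}, closure = {SID, Major, Advisor, Year, GPA} → lossless.
Decomposition 2: common = {SID, Advisor, GPA}, closure = {SID, Major, Advisor, Year, GPA} → lossless.
Decomposition 3: common = {SID, Year}, closure = {SID, Year} → lossy.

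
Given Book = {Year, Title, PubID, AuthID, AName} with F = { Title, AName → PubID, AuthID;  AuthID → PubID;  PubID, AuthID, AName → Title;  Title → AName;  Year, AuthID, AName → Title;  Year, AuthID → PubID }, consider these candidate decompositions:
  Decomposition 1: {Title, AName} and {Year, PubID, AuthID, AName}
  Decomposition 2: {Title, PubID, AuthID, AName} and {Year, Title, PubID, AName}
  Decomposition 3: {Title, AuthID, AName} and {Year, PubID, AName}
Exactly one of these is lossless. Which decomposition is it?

Decomposition 2

Decomposition 1: common = {AName}, closure = {AName} → lossy.
Decomposition 2: common = {Title, PubID, AName}, closure = {Title, PubID, AuthID, AName} → lossless.
Decomposition 3: common = {AName}, closure = {AName} → lossy.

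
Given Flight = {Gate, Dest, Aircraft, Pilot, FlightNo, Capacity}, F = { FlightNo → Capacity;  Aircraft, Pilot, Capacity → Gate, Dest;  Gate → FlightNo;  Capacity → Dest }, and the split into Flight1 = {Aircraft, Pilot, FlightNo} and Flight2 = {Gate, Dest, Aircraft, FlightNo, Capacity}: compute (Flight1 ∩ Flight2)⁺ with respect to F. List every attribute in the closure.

Dest, Aircraft, FlightNo, Capacity

Flight1 ∩ Flight2 = {Aircraft, FlightNo}.
FlightNo → Capacity applies, adding Capacity
Capacity → Dest applies, adding Dest
Closure: {Dest, Aircraft, FlightNo, Capacity}.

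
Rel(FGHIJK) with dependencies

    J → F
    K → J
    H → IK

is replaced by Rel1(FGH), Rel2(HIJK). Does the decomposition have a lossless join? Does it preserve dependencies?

lossless but not dependency-preserving

Lossless test: (H)⁺ = {FHIJK}, which contains all of one fragment — lossless.
Dependency preservation: the restricted closure of {J} across the fragments never reaches {F}, so J → F cannot be enforced without a join — not preserved.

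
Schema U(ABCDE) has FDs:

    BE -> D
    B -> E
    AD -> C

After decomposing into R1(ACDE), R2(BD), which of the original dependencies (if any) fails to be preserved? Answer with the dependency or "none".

B -> E

Check B → E: no single fragment contains all of {BE}, and the restricted closure of {B} across the fragments never reaches {E}.
BE → D is preserved.
AD → C is preserved.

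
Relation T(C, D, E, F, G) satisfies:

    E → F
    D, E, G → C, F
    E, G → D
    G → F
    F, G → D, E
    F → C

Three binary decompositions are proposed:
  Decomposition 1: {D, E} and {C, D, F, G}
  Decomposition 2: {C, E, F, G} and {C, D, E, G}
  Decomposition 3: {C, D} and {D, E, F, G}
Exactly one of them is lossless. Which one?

Decomposition 1: common = {D}, closure = {D} → lossy.
Decomposition 2: common = {C, E, G}, closure = {C, D, E, F, G} → lossless.
Decomposition 3: common = {D}, closure = {D} → lossy.

Decomposition 2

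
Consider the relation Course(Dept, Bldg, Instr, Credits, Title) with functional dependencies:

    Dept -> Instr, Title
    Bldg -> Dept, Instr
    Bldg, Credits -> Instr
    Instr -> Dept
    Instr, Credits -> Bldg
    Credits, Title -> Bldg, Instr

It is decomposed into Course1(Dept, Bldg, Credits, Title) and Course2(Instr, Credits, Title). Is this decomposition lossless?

Yes

Common attributes: Course1 ∩ Course2 = {Credits, Title}.
Closure of {Credits, Title}: Credits, Title → Bldg, Instr applies, adding Bldg, Instr; Bldg → Dept, Instr applies, adding Dept. So (Credits, Title)⁺ = {Dept, Bldg, Instr, Credits, Title}.
This closure contains every attribute of Course1, so Course1 ∩ Course2 → Course1. The join is lossless.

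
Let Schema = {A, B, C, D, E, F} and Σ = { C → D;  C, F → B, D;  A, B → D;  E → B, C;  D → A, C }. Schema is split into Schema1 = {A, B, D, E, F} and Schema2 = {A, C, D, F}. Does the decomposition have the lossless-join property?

Common attributes: Schema1 ∩ Schema2 = {A, D, F}.
Closure of {A, D, F}: D → A, C applies, adding C; C, F → B, D applies, adding B. So (A, D, F)⁺ = {A, B, C, D, F}.
This closure contains every attribute of Schema2, so Schema1 ∩ Schema2 → Schema2. The join is lossless.

Yes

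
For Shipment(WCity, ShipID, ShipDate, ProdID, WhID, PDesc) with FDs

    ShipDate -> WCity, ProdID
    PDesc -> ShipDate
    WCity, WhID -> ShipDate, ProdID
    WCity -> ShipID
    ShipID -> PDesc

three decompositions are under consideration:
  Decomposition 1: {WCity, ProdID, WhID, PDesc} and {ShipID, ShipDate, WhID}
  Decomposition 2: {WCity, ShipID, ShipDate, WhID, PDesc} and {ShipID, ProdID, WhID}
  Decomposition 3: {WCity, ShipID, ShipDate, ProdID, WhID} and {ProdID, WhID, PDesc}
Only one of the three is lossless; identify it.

Decomposition 1: common = {WhID}, closure = {WhID} → lossy.
Decomposition 2: common = {ShipID, WhID}, closure = {WCity, ShipID, ShipDate, ProdID, WhID, PDesc} → lossless.
Decomposition 3: common = {ProdID, WhID}, closure = {ProdID, WhID} → lossy.

Decomposition 2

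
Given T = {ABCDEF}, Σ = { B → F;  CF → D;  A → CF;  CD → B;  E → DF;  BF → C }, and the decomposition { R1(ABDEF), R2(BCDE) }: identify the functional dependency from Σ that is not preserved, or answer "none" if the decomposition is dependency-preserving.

Check CF → D: no single fragment contains all of {CDF}, and the restricted closure of {CF} across the fragments never reaches {D}.
B → F is preserved.
A → CF is preserved.
CD → B is preserved.
E → DF is preserved.
BF → C is preserved.

CF → D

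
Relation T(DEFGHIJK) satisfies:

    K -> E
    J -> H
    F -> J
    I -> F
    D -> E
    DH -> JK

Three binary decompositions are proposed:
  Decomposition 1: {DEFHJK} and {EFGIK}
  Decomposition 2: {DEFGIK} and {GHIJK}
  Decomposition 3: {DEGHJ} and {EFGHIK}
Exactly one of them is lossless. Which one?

Decomposition 1: common = {EFK}, closure = {EFHJK} → lossy.
Decomposition 2: common = {GIK}, closure = {EFGHIJK} → lossless.
Decomposition 3: common = {EGH}, closure = {EGH} → lossy.

Decomposition 2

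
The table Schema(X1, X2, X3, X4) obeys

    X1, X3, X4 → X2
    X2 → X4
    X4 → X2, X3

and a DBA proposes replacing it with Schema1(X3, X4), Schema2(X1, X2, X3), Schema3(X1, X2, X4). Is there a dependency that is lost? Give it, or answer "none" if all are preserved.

none

X1, X3, X4 → X2: restricted closure across fragments reaches X2.
X2 → X4 lies within Schema3.
X4 → X2, X3: restricted closure across fragments reaches X2, X3.
Every dependency is enforceable on the fragments, so the decomposition is dependency-preserving.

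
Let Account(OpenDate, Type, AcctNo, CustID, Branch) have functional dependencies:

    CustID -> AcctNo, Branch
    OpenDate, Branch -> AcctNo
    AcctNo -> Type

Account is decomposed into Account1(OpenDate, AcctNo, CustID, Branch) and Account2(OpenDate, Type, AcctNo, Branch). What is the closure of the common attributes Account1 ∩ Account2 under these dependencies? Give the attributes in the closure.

Account1 ∩ Account2 = {OpenDate, AcctNo, Branch}.
AcctNo → Type applies, adding Type
Closure: {OpenDate, Type, AcctNo, Branch}.

OpenDate, Type, AcctNo, Branch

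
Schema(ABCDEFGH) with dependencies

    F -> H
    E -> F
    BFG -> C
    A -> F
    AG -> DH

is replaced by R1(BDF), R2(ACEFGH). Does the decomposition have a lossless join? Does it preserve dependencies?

Lossless test: (F)⁺ = {FH}, which is a superkey of neither fragment — lossy.
Dependency preservation: the restricted closure of {BFG} across the fragments never reaches {C}, so BFG → C cannot be enforced without a join — not preserved.

lossy and not dependency-preserving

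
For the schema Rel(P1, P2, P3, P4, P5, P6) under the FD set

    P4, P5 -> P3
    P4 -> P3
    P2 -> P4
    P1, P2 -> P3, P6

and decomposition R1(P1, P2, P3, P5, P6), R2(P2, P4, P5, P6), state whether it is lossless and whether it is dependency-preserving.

Lossless test: (P2, P5, P6)⁺ = {P2, P3, P4, P5, P6}, which contains all of one fragment — lossless.
Dependency preservation: the restricted closure of {P4, P5} across the fragments never reaches {P3}, so P4, P5 → P3 cannot be enforced without a join — not preserved.

lossless but not dependency-preserving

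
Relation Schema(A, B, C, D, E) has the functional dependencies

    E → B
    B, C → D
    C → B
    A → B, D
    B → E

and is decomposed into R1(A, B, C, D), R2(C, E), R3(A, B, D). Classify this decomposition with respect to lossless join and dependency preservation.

Lossless test (chase): Rows 1 and 2 agree on C; apply C→B and equate their B entries. Rows 1 and 2 agree on B; apply B→E and equate their E entries. Rows 1 and 3 agree on B; apply B→E and equate their E entries. Rows 1 and 2 agree on B, C; apply B, C→D and equate their D entries. Row 1 is now all distinguished symbols — the join is lossless.
Dependency preservation: the restricted closure of {E} across the fragments never reaches {B}, so E → B cannot be enforced without a join — not preserved.

lossless but not dependency-preserving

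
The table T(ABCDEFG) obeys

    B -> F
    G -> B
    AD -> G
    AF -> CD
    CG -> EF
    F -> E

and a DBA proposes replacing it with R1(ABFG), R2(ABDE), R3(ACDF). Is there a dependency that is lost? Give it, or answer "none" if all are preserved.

Check F → E: no single fragment contains all of {EF}, and the restricted closure of {F} across the fragments never reaches {E}.
B → F is preserved.
G → B is preserved.
AD → G is preserved.
AF → CD is preserved.
CG → EF is preserved.

F -> E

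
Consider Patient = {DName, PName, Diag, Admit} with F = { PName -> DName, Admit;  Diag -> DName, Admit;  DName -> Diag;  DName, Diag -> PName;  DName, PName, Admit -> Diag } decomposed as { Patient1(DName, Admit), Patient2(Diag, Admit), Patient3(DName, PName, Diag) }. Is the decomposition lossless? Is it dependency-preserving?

Lossless test (chase): Rows 2 and 3 agree on Diag; apply Diag→DName, Admit and equate their DName, Admit entries. Rows 1 and 2 agree on DName; apply DName→Diag and equate their Diag entries. Rows 1 and 2 agree on DName, Diag; apply DName, Diag→PName and equate their PName entries. Rows 1 and 3 agree on DName, Diag; apply DName, Diag→PName and equate their PName entries. Row 1 is now all distinguished symbols — the join is lossless.
Dependency preservation: PName → DName, Admit; Diag → DName, Admit; DName, PName, Admit → Diag are not contained in any single fragment, but the restricted closure of each left-hand side across the fragments still reaches the right-hand side; the remaining FDs each lie inside some fragment. All dependencies are preserved.

lossless and dependency-preserving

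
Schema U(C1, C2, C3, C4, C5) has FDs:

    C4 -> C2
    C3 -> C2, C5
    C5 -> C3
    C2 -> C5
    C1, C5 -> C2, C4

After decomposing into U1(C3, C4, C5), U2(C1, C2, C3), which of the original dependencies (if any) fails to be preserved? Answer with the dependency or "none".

C1, C5 -> C2, C4

Check C1, C5 → C2, C4: no single fragment contains all of {C1, C2, C4, C5}, and the restricted closure of {C1, C5} across the fragments never reaches {C2, C4}.
C4 → C2 is preserved.
C3 → C2, C5 is preserved.
C5 → C3 is preserved.
C2 → C5 is preserved.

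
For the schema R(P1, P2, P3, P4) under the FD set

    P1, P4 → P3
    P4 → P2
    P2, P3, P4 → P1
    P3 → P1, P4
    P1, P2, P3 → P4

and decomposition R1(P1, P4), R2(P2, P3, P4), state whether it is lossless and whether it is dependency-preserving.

lossy and not dependency-preserving

Lossless test: (P4)⁺ = {P2, P4}, which is a superkey of neither fragment — lossy.
Dependency preservation: the restricted closure of {P1, P4} across the fragments never reaches {P3}, so P1, P4 → P3 cannot be enforced without a join — not preserved.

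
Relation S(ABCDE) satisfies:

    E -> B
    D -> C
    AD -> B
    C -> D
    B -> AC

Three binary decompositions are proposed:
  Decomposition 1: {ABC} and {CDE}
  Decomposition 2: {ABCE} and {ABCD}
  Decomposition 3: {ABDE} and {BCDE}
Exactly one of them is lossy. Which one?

Decomposition 1: common = {C}, closure = {CD} → lossy.
Decomposition 2: common = {ABC}, closure = {ABCD} → lossless.
Decomposition 3: common = {BDE}, closure = {ABCDE} → lossless.

Decomposition 1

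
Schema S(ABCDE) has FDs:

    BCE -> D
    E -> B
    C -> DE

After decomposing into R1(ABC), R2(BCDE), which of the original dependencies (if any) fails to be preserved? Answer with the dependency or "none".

BCE → D lies within R2.
E → B lies within R2.
C → DE lies within R2.
Every dependency is enforceable on the fragments, so the decomposition is dependency-preserving.

none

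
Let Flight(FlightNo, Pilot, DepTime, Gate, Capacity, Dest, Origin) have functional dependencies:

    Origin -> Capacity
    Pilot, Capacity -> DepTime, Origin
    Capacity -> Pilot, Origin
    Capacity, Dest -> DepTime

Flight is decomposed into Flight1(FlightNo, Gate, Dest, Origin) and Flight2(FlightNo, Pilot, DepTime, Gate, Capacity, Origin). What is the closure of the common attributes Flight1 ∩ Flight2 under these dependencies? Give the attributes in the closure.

Flight1 ∩ Flight2 = {FlightNo, Gate, Origin}.
Origin → Capacity applies, adding Capacity
Capacity → Pilot, Origin applies, adding Pilot
Pilot, Capacity → DepTime, Origin applies, adding DepTime
Closure: {FlightNo, Pilot, DepTime, Gate, Capacity, Origin}.

FlightNo, Pilot, DepTime, Gate, Capacity, Origin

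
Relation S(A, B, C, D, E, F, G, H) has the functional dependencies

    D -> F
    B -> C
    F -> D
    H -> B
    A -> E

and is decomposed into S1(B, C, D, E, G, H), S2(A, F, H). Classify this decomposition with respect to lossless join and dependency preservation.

lossy and not dependency-preserving

Lossless test: (H)⁺ = {B, C, H}, which is a superkey of neither fragment — lossy.
Dependency preservation: the restricted closure of {D} across the fragments never reaches {F}, so D → F cannot be enforced without a join — not preserved.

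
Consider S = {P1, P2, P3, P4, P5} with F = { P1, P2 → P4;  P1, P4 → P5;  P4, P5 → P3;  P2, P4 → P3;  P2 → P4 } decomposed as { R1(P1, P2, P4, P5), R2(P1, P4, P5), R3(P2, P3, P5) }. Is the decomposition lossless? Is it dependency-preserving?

lossless but not dependency-preserving

Lossless test (chase): Rows 1 and 2 agree on P4, P5; apply P4, P5→P3 and equate their P3 entries. Rows 1 and 3 agree on P2; apply P2→P4 and equate their P4 entries. Rows 1 and 3 agree on P4, P5; apply P4, P5→P3 and equate their P3 entries. Row 1 is now all distinguished symbols — the join is lossless.
Dependency preservation: the restricted closure of {P4, P5} across the fragments never reaches {P3}, so P4, P5 → P3 cannot be enforced without a join — not preserved.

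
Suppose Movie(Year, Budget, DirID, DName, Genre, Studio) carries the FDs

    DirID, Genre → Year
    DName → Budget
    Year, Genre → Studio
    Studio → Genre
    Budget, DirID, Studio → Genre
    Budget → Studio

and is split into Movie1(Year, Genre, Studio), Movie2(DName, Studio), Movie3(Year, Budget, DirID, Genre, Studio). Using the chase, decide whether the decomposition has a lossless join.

No

Chase test. Columns are Year, Budget, DirID, DName, Genre, Studio; row i has aⱼ where attribute j ∈ Moviei, else bᵢⱼ.
Initial tableau (one row per fragment):
  row 1: a1 b12 b13 b14 a5 a6
  row 2: b21 b22 b23 a4 b25 a6
  row 3: a1 a2 a3 b34 a5 a6
Rows 1 and 2 agree on Studio; apply Studio→Genre and equate their Genre entries.
No row becomes fully distinguished — the join is lossy.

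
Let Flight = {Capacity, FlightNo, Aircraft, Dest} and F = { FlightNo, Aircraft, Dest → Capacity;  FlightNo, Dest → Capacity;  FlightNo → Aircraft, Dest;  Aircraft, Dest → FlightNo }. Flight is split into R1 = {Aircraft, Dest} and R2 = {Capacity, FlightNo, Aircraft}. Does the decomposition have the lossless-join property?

Common attributes: R1 ∩ R2 = {Aircraft}.
No dependency enlarges {Aircraft}, so (Aircraft)⁺ = {Aircraft}.
The closure contains neither all of R1 = {Aircraft, Dest} nor all of R2 = {Capacity, FlightNo, Aircraft}, so the common attributes are not a superkey of either fragment. The join is lossy.

No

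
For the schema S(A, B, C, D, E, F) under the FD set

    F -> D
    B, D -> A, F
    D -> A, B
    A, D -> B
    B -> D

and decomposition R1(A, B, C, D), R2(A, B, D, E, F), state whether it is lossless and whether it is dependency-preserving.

lossy but dependency-preserving

Lossless test: (A, B, D)⁺ = {A, B, D, F}, which is a superkey of neither fragment — lossy.
Dependency preservation: every FD's attributes lie within a single fragment, so each can be enforced locally — preserved.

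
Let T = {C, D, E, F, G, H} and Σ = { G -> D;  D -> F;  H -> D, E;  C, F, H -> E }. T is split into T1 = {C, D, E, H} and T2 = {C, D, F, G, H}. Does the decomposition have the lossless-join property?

Common attributes: T1 ∩ T2 = {C, D, H}.
Closure of {C, D, H}: D → F applies, adding F; H → D, E applies, adding E. So (C, D, H)⁺ = {C, D, E, F, H}.
This closure contains every attribute of T1, so T1 ∩ T2 → T1. The join is lossless.

Yes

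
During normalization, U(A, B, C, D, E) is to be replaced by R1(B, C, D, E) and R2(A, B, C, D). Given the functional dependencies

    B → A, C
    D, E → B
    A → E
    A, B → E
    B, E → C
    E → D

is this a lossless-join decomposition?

Common attributes: R1 ∩ R2 = {B, C, D}.
Closure of {B, C, D}: B → A, C applies, adding A; A → E applies, adding E. So (B, C, D)⁺ = {A, B, C, D, E}.
This closure contains every attribute of R1, so R1 ∩ R2 → R1. The join is lossless.

Yes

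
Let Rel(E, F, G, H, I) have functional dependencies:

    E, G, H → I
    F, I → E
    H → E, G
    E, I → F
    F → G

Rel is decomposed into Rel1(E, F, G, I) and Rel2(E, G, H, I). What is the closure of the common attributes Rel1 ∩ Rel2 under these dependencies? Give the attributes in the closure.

E, F, G, I

Rel1 ∩ Rel2 = {E, G, I}.
E, I → F applies, adding F
Closure: {E, F, G, I}.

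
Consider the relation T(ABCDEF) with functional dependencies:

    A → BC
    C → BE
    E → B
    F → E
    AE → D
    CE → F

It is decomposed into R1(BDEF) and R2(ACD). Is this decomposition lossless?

No

Common attributes: R1 ∩ R2 = {D}.
No dependency enlarges {D}, so (D)⁺ = {D}.
The closure contains neither all of R1 = {BDEF} nor all of R2 = {ACD}, so the common attributes are not a superkey of either fragment. The join is lossy.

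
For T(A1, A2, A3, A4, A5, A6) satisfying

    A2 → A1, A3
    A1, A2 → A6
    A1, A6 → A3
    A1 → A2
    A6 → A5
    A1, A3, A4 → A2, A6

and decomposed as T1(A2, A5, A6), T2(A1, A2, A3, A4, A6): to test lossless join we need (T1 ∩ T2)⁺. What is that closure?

T1 ∩ T2 = {A2, A6}.
A2 → A1, A3 applies, adding A1, A3
A6 → A5 applies, adding A5
Closure: {A1, A2, A3, A5, A6}.

A1, A2, A3, A5, A6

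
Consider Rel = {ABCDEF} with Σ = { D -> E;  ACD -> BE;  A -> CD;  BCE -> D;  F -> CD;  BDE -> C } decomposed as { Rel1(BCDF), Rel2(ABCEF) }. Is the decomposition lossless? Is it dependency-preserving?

Lossless test: (BCF)⁺ = {BCDEF}, which contains all of one fragment — lossless.
Dependency preservation: the restricted closure of {D} across the fragments never reaches {E}, so D → E cannot be enforced without a join — not preserved.

lossless but not dependency-preserving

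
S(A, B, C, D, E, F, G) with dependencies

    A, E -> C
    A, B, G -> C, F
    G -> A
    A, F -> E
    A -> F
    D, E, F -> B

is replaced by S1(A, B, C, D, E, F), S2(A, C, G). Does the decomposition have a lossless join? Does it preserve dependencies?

Lossless test: (A, C)⁺ = {A, C, E, F}, which is a superkey of neither fragment — lossy.
Dependency preservation: A, B, G → C, F is not contained in any single fragment, but the restricted closure of its left-hand side across the fragments still reaches the right-hand side; the remaining FDs each lie inside some fragment. All dependencies are preserved.

lossy but dependency-preserving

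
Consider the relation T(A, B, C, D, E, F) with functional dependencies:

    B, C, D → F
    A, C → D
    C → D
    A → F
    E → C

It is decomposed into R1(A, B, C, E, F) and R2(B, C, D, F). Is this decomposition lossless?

Common attributes: R1 ∩ R2 = {B, C, F}.
Closure of {B, C, F}: C → D applies, adding D. So (B, C, F)⁺ = {B, C, D, F}.
This closure contains every attribute of R2, so R1 ∩ R2 → R2. The join is lossless.

Yes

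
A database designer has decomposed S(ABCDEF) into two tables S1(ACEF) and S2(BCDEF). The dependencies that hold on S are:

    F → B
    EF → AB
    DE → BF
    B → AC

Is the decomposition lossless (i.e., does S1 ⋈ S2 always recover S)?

Yes

Common attributes: S1 ∩ S2 = {CEF}.
Closure of {CEF}: F → B applies, adding B; EF → AB applies, adding A. So (CEF)⁺ = {ABCEF}.
This closure contains every attribute of S1, so S1 ∩ S2 → S1. The join is lossless.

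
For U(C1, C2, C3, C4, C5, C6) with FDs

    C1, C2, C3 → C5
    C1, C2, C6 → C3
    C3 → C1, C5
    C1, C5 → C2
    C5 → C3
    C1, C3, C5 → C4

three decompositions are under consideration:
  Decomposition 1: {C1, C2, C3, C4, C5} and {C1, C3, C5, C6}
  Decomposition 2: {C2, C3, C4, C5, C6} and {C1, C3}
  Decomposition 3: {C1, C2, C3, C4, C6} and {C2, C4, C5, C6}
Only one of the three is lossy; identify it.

Decomposition 1: common = {C1, C3, C5}, closure = {C1, C2, C3, C4, C5} → lossless.
Decomposition 2: common = {C3}, closure = {C1, C2, C3, C4, C5} → lossless.
Decomposition 3: common = {C2, C4, C6}, closure = {C2, C4, C6} → lossy.

Decomposition 3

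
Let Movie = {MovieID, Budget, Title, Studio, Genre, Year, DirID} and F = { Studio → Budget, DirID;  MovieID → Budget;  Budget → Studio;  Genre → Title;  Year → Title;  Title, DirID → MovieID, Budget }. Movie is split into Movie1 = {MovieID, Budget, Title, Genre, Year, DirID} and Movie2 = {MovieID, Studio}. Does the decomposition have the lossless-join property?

Common attributes: Movie1 ∩ Movie2 = {MovieID}.
Closure of {MovieID}: MovieID → Budget applies, adding Budget; Budget → Studio applies, adding Studio; Studio → Budget, DirID applies, adding DirID. So (MovieID)⁺ = {MovieID, Budget, Studio, DirID}.
This closure contains every attribute of Movie2, so Movie1 ∩ Movie2 → Movie2. The join is lossless.

Yes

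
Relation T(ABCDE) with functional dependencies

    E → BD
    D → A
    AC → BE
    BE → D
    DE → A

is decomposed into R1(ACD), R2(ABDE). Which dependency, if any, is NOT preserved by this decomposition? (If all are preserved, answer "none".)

AC → BE

Check AC → BE: no single fragment contains all of {ABCE}, and the restricted closure of {AC} across the fragments never reaches {BE}.
E → BD is preserved.
D → A is preserved.
BE → D is preserved.
DE → A is preserved.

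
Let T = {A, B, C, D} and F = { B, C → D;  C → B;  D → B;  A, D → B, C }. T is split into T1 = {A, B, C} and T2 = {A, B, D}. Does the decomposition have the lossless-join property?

No

Common attributes: T1 ∩ T2 = {A, B}.
No dependency enlarges {A, B}, so (A, B)⁺ = {A, B}.
The closure contains neither all of T1 = {A, B, C} nor all of T2 = {A, B, D}, so the common attributes are not a superkey of either fragment. The join is lossy.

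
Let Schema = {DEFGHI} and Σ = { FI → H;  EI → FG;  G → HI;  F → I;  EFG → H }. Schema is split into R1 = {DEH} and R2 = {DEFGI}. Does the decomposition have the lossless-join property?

Common attributes: R1 ∩ R2 = {DE}.
No dependency enlarges {DE}, so (DE)⁺ = {DE}.
The closure contains neither all of R1 = {DEH} nor all of R2 = {DEFGI}, so the common attributes are not a superkey of either fragment. The join is lossy.

No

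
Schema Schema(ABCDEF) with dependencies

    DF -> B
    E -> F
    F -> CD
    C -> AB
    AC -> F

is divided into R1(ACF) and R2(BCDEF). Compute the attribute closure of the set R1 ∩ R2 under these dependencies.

R1 ∩ R2 = {CF}.
F → CD applies, adding D
C → AB applies, adding AB
Closure: {ABCDF}.

ABCDF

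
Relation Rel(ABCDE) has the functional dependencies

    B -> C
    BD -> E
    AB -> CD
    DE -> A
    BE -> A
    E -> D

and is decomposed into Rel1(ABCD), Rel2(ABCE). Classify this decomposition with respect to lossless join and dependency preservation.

lossless but not dependency-preserving

Lossless test: (ABC)⁺ = {ABCDE}, which contains all of one fragment — lossless.
Dependency preservation: the restricted closure of {E} across the fragments never reaches {D}, so E → D cannot be enforced without a join — not preserved.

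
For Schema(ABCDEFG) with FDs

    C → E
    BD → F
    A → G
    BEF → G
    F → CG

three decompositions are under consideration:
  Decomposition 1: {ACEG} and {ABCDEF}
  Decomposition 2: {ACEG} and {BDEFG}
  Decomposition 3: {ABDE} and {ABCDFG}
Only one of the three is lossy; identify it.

Decomposition 2

Decomposition 1: common = {ACE}, closure = {ACEG} → lossless.
Decomposition 2: common = {EG}, closure = {EG} → lossy.
Decomposition 3: common = {ABD}, closure = {ABCDEFG} → lossless.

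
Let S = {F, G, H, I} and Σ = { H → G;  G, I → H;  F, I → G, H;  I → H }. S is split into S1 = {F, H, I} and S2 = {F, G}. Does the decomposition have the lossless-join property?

No

Common attributes: S1 ∩ S2 = {F}.
No dependency enlarges {F}, so (F)⁺ = {F}.
The closure contains neither all of S1 = {F, H, I} nor all of S2 = {F, G}, so the common attributes are not a superkey of either fragment. The join is lossy.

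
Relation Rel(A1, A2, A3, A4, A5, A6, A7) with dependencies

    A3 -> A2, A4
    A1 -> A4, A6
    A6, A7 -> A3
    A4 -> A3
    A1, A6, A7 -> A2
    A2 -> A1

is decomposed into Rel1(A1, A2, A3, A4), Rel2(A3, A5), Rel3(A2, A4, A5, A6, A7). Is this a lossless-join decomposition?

Yes

Chase test. Columns are A1, A2, A3, A4, A5, A6, A7; row i has aⱼ where attribute j ∈ Reli, else bᵢⱼ.
Initial tableau (one row per fragment):
  row 1: a1 a2 a3 a4 b15 b16 b17
  row 2: b21 b22 a3 b24 a5 b26 b27
  row 3: b31 a2 b33 a4 a5 a6 a7
Rows 1 and 2 agree on A3; apply A3→A2, A4 and equate their A2, A4 entries.
Rows 1 and 3 agree on A4; apply A4→A3 and equate their A3 entries.
Rows 1 and 2 agree on A2; apply A2→A1 and equate their A1 entries.
Rows 1 and 3 agree on A2; apply A2→A1 and equate their A1 entries.
Rows 1 and 2 agree on A1; apply A1→A4, A6 and equate their A4, A6 entries.
Rows 1 and 3 agree on A1; apply A1→A4, A6 and equate their A4, A6 entries.
Row 3 is now all distinguished symbols — the join is lossless.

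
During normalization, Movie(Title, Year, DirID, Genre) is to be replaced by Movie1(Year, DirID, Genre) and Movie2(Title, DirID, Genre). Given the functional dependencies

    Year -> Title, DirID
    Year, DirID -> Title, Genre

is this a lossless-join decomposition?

Common attributes: Movie1 ∩ Movie2 = {DirID, Genre}.
No dependency enlarges {DirID, Genre}, so (DirID, Genre)⁺ = {DirID, Genre}.
The closure contains neither all of Movie1 = {Year, DirID, Genre} nor all of Movie2 = {Title, DirID, Genre}, so the common attributes are not a superkey of either fragment. The join is lossy.

No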